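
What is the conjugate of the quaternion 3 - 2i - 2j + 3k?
3 + 2i + 2j - 3k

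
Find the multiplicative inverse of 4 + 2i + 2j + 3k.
0.1212 - 0.0606i - 0.0606j - 0.0909k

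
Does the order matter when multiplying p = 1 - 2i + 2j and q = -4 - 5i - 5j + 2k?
Yes: pq = -4 + 7i - 9j + 22k ≠ -4 - i - 17j - 18k = qp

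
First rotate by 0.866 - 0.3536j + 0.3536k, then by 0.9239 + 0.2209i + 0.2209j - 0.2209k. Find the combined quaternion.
0.9563 + 0.1913i - 0.2135j + 0.0573k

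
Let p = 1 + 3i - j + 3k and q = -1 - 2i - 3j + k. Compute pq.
-1 + 3i - 11j - 13k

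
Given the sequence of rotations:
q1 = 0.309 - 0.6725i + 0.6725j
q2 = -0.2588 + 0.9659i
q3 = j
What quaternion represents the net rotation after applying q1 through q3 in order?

q2 · q1 = 0.5696 + 0.4725i - 0.174j + 0.6496k
q3 · q2 · q1 = 0.174 + 0.6496i + 0.5696j - 0.4725k
0.174 + 0.6496i + 0.5696j - 0.4725k


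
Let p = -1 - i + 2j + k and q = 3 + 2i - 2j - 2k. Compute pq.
5 - 7i + 8j + 3k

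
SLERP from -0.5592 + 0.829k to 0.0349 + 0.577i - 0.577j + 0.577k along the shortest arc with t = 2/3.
-0.1983 + 0.4328i - 0.4328j + 0.7656k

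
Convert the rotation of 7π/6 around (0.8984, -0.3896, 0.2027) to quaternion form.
-0.2588 + 0.8678i - 0.3763j + 0.1958k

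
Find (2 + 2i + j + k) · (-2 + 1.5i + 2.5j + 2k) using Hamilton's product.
-11.5 - 1.5i + 0.5j + 5.5k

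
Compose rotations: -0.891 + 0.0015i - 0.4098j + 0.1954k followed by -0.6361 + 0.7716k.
0.416 + 0.3152i + 0.2618j - 0.8118k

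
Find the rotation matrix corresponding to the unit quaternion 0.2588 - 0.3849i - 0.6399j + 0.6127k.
[[-0.5697, 0.1755, -0.8029], [0.8097, -0.0471, -0.5849], [-0.1404, -0.9834, -0.1152]]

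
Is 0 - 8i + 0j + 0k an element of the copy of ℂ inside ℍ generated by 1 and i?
Yes. The quaternion -8i has j- and k-coefficients y = z = 0, so it lies in the complex subalgebra spanned by 1 and i.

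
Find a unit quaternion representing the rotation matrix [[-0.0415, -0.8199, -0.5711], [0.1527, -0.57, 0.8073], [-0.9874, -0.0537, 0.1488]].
0.3665 - 0.5873i + 0.284j + 0.6634k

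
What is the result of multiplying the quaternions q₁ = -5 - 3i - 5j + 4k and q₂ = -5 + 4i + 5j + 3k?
50 - 40i + 25j - 30k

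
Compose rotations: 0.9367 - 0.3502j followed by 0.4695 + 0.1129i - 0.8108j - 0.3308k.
0.1558 - 0.0101i - 0.9239j - 0.3494k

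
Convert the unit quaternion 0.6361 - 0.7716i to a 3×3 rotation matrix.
[[1, 0, 0], [0, -0.1907, 0.9816], [0, -0.9816, -0.1907]]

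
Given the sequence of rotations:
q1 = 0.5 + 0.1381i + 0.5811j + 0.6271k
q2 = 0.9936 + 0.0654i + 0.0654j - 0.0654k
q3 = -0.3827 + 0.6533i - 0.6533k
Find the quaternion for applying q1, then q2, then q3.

q2 · q1 = 0.4908 + 0.2489i + 0.56j + 0.6194k
q3 · q2 · q1 = 0.0542 + 0.5912i - 0.7816j - 0.1918k
0.0542 + 0.5912i - 0.7816j - 0.1918k


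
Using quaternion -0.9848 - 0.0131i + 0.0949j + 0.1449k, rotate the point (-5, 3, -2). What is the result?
(-3.47, 4.309, -2.719)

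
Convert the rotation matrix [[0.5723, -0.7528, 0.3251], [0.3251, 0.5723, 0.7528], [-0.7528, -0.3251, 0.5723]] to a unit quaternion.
0.8242 - 0.327i + 0.327j + 0.327k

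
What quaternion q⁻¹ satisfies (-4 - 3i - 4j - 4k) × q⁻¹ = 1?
-0.0702 + 0.0526i + 0.0702j + 0.0702k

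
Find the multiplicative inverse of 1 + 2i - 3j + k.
0.0667 - 0.1333i + 0.2j - 0.0667k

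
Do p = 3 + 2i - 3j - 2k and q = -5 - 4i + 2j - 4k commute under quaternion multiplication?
No: pq = -9 - 6i + 37j - 10k ≠ -9 - 38i + 5j + 6k = qp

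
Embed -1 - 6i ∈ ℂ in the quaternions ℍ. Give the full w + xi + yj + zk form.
-1 - 6i + 0j + 0k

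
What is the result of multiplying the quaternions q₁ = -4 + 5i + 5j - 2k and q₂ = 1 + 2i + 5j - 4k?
-47 - 13i + j + 29k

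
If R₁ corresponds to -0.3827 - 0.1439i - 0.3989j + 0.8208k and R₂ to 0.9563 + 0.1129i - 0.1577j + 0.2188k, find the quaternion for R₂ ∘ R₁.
-0.5922 - 0.223i - 0.4453j + 0.6335k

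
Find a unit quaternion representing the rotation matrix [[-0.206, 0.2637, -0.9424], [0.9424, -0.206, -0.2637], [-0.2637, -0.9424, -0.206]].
0.309 - 0.5491i - 0.5491j + 0.5491k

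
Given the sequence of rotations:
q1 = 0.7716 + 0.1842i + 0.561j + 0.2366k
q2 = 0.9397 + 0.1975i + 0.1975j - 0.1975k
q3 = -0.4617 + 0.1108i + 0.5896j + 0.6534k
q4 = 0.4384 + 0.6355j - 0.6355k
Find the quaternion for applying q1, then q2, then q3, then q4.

q2 · q1 = 0.6246 + 0.483i + 0.5965j + 0.1444k
q3 · q2 · q1 = -0.7879 - 0.4584i + 0.3925j + 0.1228k
q4 · q3 · q2 · q1 = -0.5168 + 0.1265i - 0.0373j + 0.8459k
-0.5168 + 0.1265i - 0.0373j + 0.8459k


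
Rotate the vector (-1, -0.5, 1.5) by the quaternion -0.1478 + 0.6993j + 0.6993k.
(0.543, 1.663, -0.663)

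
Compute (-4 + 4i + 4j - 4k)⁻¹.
-0.0625 - 0.0625i - 0.0625j + 0.0625k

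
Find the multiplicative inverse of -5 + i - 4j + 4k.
-0.0862 - 0.0172i + 0.069j - 0.069k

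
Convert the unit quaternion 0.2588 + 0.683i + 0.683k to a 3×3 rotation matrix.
[[0.067, -0.3535, 0.933], [0.3535, -0.866, -0.3535], [0.933, 0.3535, 0.067]]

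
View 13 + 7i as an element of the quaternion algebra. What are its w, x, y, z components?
13 + 7i + 0j + 0k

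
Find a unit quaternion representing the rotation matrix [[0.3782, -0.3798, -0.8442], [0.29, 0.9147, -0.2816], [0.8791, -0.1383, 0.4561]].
0.829 + 0.0432i - 0.5197j + 0.202k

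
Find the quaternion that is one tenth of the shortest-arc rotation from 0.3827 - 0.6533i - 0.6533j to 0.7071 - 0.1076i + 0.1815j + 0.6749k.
0.4649 - 0.6422i - 0.6024j + 0.0929k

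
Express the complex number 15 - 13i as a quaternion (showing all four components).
15 - 13i + 0j + 0k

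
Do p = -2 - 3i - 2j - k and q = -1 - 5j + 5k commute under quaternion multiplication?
No: pq = -3 - 12i + 27j + 6k ≠ -3 + 18i - 3j - 24k = qp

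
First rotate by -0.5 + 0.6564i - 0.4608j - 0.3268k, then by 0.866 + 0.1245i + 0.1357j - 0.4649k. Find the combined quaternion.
-0.6041 + 0.2476i - 0.7314j - 0.197k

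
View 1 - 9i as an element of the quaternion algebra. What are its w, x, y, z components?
1 - 9i + 0j + 0k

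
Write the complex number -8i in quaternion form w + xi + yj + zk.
0 - 8i + 0j + 0k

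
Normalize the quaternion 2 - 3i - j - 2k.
0.4714 - 0.7071i - 0.2357j - 0.4714k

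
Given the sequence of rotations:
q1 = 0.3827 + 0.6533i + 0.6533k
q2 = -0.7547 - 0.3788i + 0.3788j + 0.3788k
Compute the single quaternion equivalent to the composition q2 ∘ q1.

q2 · q1 = -0.2888 - 0.3905i + 0.6399j - 0.5955k
-0.2888 - 0.3905i + 0.6399j - 0.5955k


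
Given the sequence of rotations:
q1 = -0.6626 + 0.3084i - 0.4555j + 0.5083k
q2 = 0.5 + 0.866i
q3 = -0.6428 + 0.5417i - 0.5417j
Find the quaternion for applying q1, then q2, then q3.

q2 · q1 = -0.5984 - 0.4196i - 0.6679j - 0.1403k
q3 · q2 · q1 = 0.2501 + 0.0216i + 0.8295j - 0.4989k
0.2501 + 0.0216i + 0.8295j - 0.4989k


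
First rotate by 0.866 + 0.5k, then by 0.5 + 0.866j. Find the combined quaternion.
0.433 + 0.433i + 0.75j + 0.25k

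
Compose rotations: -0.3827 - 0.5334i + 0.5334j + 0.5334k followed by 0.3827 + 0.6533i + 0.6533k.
-0.1465 - 0.8026i - 0.4928j + 0.3026k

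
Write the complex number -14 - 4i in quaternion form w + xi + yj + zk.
-14 - 4i + 0j + 0k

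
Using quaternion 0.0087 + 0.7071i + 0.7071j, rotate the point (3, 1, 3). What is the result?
(1.037, 2.963, -3.024)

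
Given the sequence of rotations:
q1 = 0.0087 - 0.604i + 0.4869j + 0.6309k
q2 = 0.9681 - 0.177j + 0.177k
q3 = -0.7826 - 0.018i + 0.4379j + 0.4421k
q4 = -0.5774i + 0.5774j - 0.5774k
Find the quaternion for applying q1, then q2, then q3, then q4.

q2 · q1 = -0.0171 - 0.7826i + 0.3629j + 0.5054k
q3 · q2 · q1 = -0.3831 + 0.6736i - 0.6284j - 0.0669k
q4 · q3 · q2 · q1 = 0.7131 - 0.1803i - 0.6488j + 0.1951k
0.7131 - 0.1803i - 0.6488j + 0.1951k


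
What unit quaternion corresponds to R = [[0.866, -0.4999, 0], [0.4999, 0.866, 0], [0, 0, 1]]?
0.9659 + 0.2588k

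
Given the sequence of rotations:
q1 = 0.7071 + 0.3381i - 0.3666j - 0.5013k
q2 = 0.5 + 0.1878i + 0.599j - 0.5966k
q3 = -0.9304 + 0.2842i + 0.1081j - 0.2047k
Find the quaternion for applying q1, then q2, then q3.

q2 · q1 = 0.2106 - 0.2171i + 0.1327j - 0.9439k
q3 · q2 · q1 = -0.3418 + 0.187i + 0.212j + 0.8963k
-0.3418 + 0.187i + 0.212j + 0.8963k


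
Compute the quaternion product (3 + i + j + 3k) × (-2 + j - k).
-4 - 6i + 2j - 8k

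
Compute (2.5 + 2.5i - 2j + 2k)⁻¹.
0.122 - 0.122i + 0.0976j - 0.0976k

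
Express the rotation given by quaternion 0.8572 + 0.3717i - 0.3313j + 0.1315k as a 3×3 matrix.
[[0.7459, -0.4717, -0.4702], [-0.0208, 0.6891, -0.7244], [0.6657, 0.5501, 0.5042]]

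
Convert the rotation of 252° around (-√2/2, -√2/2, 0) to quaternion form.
-0.5878 - 0.5721i - 0.5721j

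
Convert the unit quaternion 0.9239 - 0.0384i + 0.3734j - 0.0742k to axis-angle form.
axis = (-0.1004, 0.9759, -0.1939), θ = π/4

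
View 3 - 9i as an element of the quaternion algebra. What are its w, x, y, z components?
3 - 9i + 0j + 0k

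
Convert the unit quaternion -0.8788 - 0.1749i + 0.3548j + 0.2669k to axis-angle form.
axis = (-0.3665, 0.7435, 0.5593), θ = 303°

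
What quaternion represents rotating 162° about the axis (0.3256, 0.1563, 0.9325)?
0.1564 + 0.3216i + 0.1544j + 0.921k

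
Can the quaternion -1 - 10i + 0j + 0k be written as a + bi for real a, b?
Yes. The quaternion -1 - 10i has j- and k-coefficients y = z = 0, so it lies in the complex subalgebra spanned by 1 and i.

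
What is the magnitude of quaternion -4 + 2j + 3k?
√29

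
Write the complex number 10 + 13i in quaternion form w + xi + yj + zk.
10 + 13i + 0j + 0k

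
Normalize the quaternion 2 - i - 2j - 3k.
0.4714 - 0.2357i - 0.4714j - 0.7071k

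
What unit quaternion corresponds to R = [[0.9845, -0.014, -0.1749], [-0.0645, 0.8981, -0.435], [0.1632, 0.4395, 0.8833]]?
0.9703 + 0.2253i - 0.0871j - 0.013k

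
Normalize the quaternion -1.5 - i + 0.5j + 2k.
-0.5477 - 0.3651i + 0.1826j + 0.7303k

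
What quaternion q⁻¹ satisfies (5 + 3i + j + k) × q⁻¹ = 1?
0.1389 - 0.0833i - 0.0278j - 0.0278k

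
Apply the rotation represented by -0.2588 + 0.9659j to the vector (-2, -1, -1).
(2.232, -1, -0.134)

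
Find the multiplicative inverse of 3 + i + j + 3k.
0.15 - 0.05i - 0.05j - 0.15k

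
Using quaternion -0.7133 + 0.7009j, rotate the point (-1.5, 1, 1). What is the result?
(-1.026, 1, -1.482)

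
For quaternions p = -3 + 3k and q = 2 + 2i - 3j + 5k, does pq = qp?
No: pq = -21 + 3i + 15j - 9k ≠ -21 - 15i + 3j - 9k = qp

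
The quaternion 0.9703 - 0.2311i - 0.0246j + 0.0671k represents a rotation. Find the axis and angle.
axis = (-0.9554, -0.1017, 0.2774), θ = 28°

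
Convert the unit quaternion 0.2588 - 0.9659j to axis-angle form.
axis = (0, -1, 0), θ = 5π/6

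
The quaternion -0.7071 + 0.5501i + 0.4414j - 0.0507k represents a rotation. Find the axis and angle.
axis = (0.7779, 0.6242, -0.0717), θ = 3π/2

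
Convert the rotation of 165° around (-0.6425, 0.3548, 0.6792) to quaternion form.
0.1305 - 0.637i + 0.3518j + 0.6734k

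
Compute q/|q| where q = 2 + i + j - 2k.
0.6325 + 0.3162i + 0.3162j - 0.6325k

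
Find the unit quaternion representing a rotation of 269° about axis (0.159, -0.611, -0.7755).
-0.7009 + 0.1134i - 0.4358j - 0.5531k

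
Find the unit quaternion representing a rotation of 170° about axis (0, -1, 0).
0.0872 - 0.9962j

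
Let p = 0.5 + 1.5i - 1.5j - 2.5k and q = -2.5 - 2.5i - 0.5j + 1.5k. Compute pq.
5.5 - 8.5i + 7.5j + 2.5k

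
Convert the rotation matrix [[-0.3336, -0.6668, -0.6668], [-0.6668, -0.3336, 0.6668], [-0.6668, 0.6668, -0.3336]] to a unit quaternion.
-0.5774i + 0.5774j + 0.5774k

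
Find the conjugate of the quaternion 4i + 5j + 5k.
-4i - 5j - 5k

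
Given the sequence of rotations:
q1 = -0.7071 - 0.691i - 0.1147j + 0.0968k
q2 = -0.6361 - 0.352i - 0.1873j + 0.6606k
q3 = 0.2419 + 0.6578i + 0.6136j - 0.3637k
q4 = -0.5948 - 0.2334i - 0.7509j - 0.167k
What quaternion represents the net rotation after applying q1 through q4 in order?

q2 · q1 = 0.1211 + 0.7461i - 0.217j - 0.6177k
q3 · q2 · q1 = -0.553 - 0.1978i + 0.1568j - 0.794k
q4 · q3 · q2 · q1 = 0.2679 + 0.8691i + 0.1697j + 0.3795k
0.2679 + 0.8691i + 0.1697j + 0.3795k


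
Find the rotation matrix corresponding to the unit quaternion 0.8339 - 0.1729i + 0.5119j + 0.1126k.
[[0.4506, -0.3648, 0.8148], [0.0108, 0.9149, 0.4036], [-0.8927, -0.1731, 0.4161]]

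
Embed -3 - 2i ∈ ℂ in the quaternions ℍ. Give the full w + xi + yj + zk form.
-3 - 2i + 0j + 0k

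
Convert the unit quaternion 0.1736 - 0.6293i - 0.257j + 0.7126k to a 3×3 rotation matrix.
[[-0.1477, 0.076, -0.9861], [0.5709, -0.8076, -0.1478], [-0.8076, -0.5848, 0.0759]]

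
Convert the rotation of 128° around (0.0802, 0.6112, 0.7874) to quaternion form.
0.4384 + 0.0721i + 0.5493j + 0.7077k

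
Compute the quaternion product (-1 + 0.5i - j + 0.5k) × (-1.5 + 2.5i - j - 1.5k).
-1.25i + 4.5j + 2.75k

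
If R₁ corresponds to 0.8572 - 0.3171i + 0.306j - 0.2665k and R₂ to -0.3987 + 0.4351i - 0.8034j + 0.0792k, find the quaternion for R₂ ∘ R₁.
0.0632 + 0.6893i - 0.7198j + 0.0525k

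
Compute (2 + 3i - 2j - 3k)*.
2 - 3i + 2j + 3k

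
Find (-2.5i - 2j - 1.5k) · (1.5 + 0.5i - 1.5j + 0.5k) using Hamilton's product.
-1 - 7i - 2.5j + 2.5k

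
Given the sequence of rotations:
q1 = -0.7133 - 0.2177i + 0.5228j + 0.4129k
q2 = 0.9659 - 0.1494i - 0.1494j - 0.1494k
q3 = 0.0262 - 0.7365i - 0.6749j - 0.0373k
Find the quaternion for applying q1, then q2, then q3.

q2 · q1 = -0.5817 - 0.0873i + 0.7058j + 0.3948k
q3 · q2 · q1 = 0.4115 + 0.186i + 0.7051j - 0.5467k
0.4115 + 0.186i + 0.7051j - 0.5467k


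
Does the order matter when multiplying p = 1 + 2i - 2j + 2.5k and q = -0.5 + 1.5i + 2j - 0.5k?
Yes: pq = 1.75 - 3.5i + 7.75j + 5.25k ≠ 1.75 + 4.5i - 1.75j - 8.75k = qp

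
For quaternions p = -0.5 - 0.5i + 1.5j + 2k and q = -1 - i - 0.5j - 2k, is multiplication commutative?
No: pq = 4.75 - i - 4.25j + 0.75k ≠ 4.75 + 3i + 1.75j - 2.75k = qp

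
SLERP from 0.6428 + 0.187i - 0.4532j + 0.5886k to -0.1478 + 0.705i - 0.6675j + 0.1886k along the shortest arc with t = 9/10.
-0.0594 + 0.6846i - 0.6823j + 0.2496k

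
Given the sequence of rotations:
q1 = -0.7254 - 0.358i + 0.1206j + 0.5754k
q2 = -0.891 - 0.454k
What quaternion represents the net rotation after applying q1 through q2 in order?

q2 · q1 = 0.9076 + 0.3737i + 0.0551j - 0.1833k
0.9076 + 0.3737i + 0.0551j - 0.1833k


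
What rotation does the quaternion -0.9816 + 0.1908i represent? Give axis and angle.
axis = (1, 0, 0), θ = 338°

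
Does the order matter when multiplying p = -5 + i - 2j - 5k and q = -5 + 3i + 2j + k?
Yes: pq = 31 - 12i - 16j + 28k ≠ 31 - 28i + 16j + 12k = qp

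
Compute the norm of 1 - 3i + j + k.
√12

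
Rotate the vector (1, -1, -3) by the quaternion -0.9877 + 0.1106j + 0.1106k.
(1.388, -1.267, -2.733)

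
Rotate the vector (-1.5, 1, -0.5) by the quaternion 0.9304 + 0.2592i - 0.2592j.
(-1.192, 1.308, -0.607)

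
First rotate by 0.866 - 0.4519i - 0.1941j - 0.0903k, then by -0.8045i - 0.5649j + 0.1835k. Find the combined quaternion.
-0.4566 - 0.6101i - 0.6448j + 0.0598k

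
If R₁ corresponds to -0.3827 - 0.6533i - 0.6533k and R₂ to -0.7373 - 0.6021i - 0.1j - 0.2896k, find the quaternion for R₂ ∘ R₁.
-0.3004 + 0.7774i - 0.1659j + 0.5272k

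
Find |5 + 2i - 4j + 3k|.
√54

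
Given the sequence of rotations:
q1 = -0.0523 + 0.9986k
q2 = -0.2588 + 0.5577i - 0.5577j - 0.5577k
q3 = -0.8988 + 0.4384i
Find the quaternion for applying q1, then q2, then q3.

q2 · q1 = 0.5705 - 0.5861i - 0.5278j - 0.2293k
q3 · q2 · q1 = -0.2558 + 0.7769i + 0.5749j - 0.0253k
-0.2558 + 0.7769i + 0.5749j - 0.0253k


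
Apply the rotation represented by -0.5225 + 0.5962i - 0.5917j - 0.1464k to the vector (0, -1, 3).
(2.19, 2.143, -0.784)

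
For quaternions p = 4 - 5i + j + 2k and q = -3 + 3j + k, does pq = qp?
No: pq = -17 + 10i + 14j - 17k ≠ -17 + 20i + 4j + 13k = qp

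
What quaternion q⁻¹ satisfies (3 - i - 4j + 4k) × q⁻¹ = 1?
0.0714 + 0.0238i + 0.0952j - 0.0952k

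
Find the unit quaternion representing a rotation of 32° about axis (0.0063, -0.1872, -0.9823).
0.9613 + 0.0017i - 0.0516j - 0.2708k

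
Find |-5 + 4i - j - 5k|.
√67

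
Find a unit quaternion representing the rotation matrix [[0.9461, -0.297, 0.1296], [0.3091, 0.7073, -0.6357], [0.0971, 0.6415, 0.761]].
0.9239 + 0.3456i + 0.0088j + 0.164k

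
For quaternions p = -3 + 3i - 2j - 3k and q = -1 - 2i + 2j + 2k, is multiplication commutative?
No: pq = 19 + 5i - 4j - k ≠ 19 + i - 4j - 5k = qp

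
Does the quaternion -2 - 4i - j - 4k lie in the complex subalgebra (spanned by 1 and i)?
No. The quaternion -2 - 4i - j - 4k has j-coefficient y = -1 and k-coefficient z = -4, not both zero, so it does not lie in the complex subalgebra spanned by 1 and i.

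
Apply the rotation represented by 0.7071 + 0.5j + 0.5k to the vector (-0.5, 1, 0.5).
(-0.354, 0.396, 1.104)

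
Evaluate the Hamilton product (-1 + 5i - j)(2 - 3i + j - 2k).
14 + 15i + 7j + 4k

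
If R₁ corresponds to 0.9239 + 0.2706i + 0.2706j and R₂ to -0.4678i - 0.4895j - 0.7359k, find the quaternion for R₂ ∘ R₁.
0.259 - 0.2331i - 0.6514j - 0.674k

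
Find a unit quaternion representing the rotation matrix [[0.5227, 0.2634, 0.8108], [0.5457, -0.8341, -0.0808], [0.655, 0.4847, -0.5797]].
0.165 + 0.8568i + 0.2361j + 0.4277k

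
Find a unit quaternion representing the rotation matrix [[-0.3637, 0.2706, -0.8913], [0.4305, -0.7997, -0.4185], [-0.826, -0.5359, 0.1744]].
0.0523 - 0.5616i - 0.3121j + 0.7645k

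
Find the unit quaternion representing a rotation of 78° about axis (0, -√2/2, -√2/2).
0.7771 - 0.445j - 0.445k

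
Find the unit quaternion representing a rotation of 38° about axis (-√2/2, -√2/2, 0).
0.9455 - 0.2302i - 0.2302j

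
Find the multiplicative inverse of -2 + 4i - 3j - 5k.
-0.037 - 0.0741i + 0.0556j + 0.0926k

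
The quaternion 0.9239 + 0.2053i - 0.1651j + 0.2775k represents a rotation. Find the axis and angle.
axis = (0.5365, -0.4315, 0.7252), θ = π/4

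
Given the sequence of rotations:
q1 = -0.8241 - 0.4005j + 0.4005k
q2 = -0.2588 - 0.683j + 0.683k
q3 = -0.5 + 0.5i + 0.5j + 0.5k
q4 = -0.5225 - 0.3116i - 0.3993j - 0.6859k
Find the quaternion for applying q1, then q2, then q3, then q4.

q2 · q1 = -0.3338 + 0.6665j - 0.6665k
q3 · q2 · q1 = 0.1669 - 0.8334i - 0.1669j + 0.4996k
q4 · q3 · q2 · q1 = -0.0709 + 0.0695i + 0.7479j - 0.6563k
-0.0709 + 0.0695i + 0.7479j - 0.6563k


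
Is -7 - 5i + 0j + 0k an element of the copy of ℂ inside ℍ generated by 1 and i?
Yes. The quaternion -7 - 5i has j- and k-coefficients y = z = 0, so it lies in the complex subalgebra spanned by 1 and i.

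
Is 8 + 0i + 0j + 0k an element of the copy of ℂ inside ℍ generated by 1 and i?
Yes. The quaternion 8 has j- and k-coefficients y = z = 0, so it lies in the complex subalgebra spanned by 1 and i.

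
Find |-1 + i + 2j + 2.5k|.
3.5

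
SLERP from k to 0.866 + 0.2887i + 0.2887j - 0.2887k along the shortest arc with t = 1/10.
-0.1153 - 0.0384i - 0.0384j + 0.9918k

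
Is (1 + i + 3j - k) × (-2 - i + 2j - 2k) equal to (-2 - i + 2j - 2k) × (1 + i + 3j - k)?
No: pq = -9 - 7i - j + 5k ≠ -9 + i - 7j - 5k = qp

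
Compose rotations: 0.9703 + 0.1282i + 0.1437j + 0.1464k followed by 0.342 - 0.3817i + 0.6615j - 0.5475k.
0.3659 - 0.151i + 0.6767j - 0.6208k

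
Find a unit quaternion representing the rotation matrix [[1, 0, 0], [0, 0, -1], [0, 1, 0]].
0.7071 + 0.7071i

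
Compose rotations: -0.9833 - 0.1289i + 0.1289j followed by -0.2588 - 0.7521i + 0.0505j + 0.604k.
0.151 + 0.695i - 0.1609j - 0.6843k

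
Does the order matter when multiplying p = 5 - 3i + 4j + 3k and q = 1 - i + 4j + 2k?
Yes: pq = -20 - 12i + 27j + 5k ≠ -20 - 4i + 21j + 21k = qp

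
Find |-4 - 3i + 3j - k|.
√35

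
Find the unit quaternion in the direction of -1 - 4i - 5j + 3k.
-0.14 - 0.5601i - 0.7001j + 0.4201k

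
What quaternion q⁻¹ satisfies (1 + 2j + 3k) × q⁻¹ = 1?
0.0714 - 0.1429j - 0.2143k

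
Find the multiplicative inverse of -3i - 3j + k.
0.1579i + 0.1579j - 0.0526k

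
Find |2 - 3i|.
√13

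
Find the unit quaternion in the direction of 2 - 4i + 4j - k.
0.3288 - 0.6576i + 0.6576j - 0.1644k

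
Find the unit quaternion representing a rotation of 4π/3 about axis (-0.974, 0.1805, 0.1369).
-0.5 - 0.8435i + 0.1563j + 0.1186k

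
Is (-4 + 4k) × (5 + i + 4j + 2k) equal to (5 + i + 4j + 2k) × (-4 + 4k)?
No: pq = -28 - 20i - 12j + 12k ≠ -28 + 12i - 20j + 12k = qp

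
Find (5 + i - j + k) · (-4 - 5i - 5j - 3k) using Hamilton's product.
-17 - 21i - 23j - 29k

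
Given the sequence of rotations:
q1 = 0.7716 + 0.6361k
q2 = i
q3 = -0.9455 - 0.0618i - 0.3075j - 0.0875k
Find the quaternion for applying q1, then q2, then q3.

q2 · q1 = 0.7716i - 0.6361j
q3 · q2 · q1 = -0.1479 - 0.7852i + 0.5339j + 0.2766k
-0.1479 - 0.7852i + 0.5339j + 0.2766k


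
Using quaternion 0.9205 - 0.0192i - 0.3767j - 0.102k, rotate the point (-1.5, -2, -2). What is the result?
(-0.068, -1.921, -2.56)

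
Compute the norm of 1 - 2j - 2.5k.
3.354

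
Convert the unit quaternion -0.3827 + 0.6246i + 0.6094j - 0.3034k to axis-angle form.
axis = (0.6761, 0.6596, -0.3284), θ = 5π/4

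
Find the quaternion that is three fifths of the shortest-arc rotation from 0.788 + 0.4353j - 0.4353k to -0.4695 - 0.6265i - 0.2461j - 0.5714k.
0.7608 + 0.4635i + 0.4105j + 0.1943k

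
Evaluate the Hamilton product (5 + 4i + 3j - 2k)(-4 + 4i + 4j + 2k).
-44 + 18i - 8j + 22k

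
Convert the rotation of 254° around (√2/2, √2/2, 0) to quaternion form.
-0.6018 + 0.5647i + 0.5647j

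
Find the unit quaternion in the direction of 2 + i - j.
0.8165 + 0.4082i - 0.4082j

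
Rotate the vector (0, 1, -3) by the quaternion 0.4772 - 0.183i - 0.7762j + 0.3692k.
(2.56, 1.856, 0.068)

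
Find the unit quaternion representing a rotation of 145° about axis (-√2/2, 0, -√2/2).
0.3007 - 0.6744i - 0.6744k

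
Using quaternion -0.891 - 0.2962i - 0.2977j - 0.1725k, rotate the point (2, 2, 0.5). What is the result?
(1.581, 2.285, 0.728)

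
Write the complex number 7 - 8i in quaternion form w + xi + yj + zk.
7 - 8i + 0j + 0k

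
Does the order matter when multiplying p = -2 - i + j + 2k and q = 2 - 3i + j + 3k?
Yes: pq = -14 + 5i - 3j ≠ -14 + 3i + 3j - 4k = qp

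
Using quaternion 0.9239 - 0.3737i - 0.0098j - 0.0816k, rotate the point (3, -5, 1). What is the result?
(2.212, -3.275, 4.402)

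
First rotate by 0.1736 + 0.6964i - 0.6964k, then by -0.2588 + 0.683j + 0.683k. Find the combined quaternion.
0.4307 - 0.6559i + 0.5942j - 0.1768k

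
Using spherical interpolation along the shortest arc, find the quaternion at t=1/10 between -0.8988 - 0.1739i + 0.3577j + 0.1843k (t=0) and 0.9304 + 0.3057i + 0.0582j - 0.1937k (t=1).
-0.9101 - 0.1891i + 0.3179j + 0.1869k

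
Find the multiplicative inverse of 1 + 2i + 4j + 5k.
0.0217 - 0.0435i - 0.087j - 0.1087k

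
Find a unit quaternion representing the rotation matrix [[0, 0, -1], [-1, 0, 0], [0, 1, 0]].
-0.5 - 0.5i + 0.5j + 0.5k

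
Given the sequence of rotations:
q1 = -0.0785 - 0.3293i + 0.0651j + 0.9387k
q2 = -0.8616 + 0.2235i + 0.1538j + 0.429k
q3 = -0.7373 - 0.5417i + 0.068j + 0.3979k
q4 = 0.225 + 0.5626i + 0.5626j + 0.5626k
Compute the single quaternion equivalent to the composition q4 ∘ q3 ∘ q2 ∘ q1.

q2 · q1 = -0.2715 + 0.3826i - 0.4192j - 0.7773k
q3 · q2 · q1 = 0.7452 - 0.0211i + 0.0218j + 0.6661k
q4 · q3 · q2 · q1 = -0.2075 + 0.777i + 0.0375j + 0.5933k
-0.2075 + 0.777i + 0.0375j + 0.5933k


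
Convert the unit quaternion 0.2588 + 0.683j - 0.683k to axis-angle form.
axis = (0, √2/2, -√2/2), θ = 5π/6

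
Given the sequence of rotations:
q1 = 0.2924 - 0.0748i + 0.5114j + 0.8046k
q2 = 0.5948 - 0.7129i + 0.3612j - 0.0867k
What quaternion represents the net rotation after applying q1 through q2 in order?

q2 · q1 = 0.0056 + 0.082i + 0.9899j + 0.1157k
0.0056 + 0.082i + 0.9899j + 0.1157k


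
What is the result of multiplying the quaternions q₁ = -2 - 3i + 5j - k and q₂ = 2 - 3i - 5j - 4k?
8 - 25i + 11j + 36k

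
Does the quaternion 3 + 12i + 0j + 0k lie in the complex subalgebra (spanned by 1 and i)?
Yes. The quaternion 3 + 12i has j- and k-coefficients y = z = 0, so it lies in the complex subalgebra spanned by 1 and i.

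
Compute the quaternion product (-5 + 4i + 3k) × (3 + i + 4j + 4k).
-31 - 5i - 33j + 5k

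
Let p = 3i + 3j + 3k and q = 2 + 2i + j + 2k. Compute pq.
-15 + 9i + 6j + 3k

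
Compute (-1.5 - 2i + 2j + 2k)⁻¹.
-0.1053 + 0.1404i - 0.1404j - 0.1404k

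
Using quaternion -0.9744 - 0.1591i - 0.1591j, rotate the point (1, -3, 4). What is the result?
(2.038, -4.038, 2.355)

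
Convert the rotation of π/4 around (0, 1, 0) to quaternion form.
0.9239 + 0.3827j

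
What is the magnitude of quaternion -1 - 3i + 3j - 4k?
√35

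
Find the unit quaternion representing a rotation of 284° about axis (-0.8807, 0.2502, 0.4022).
-0.788 - 0.5422i + 0.154j + 0.2476k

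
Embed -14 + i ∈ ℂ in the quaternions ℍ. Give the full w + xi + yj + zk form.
-14 + i + 0j + 0k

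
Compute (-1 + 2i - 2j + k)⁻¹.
-0.1 - 0.2i + 0.2j - 0.1k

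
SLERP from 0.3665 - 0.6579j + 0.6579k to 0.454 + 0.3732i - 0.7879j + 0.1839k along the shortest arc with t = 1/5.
0.3974 + 0.0797i - 0.7077j + 0.5787k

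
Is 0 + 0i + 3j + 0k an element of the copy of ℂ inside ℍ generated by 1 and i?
No. The quaternion 3j has j-coefficient y = 3 and k-coefficient z = 0, not both zero, so it does not lie in the complex subalgebra spanned by 1 and i.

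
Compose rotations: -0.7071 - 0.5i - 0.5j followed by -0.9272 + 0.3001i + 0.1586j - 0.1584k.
0.885 + 0.1722i + 0.4307j + 0.0413k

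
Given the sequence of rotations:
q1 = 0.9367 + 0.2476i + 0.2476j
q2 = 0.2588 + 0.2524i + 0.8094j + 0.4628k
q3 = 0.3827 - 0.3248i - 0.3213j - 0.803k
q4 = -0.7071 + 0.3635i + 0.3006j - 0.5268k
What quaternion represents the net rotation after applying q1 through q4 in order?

q2 · q1 = -0.0205 + 0.1859i + 0.9368j + 0.2956k
q3 · q2 · q1 = 0.5909 + 0.7351i + 0.3118j - 0.115k
q4 · q3 · q2 · q1 = -0.8393 - 0.1753i - 0.3883j - 0.3376k
-0.8393 - 0.1753i - 0.3883j - 0.3376k


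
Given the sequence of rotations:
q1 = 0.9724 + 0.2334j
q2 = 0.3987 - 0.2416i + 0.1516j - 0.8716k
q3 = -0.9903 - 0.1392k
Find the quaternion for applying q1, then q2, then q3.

q2 · q1 = 0.3523 - 0.0315i + 0.2405j - 0.9039k
q3 · q2 · q1 = -0.4747 + 0.0647i - 0.2338j + 0.8461k
-0.4747 + 0.0647i - 0.2338j + 0.8461k


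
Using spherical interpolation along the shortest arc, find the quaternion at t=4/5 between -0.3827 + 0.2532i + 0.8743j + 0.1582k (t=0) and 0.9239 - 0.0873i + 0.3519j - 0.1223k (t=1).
-0.9722 + 0.1556i - 0.0709j + 0.1602k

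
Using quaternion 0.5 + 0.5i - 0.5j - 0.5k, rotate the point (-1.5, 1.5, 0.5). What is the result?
(-0.5, 1.5, 1.5)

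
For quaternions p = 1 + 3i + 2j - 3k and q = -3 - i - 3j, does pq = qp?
No: pq = 6 - 19i - 6j + 2k ≠ 6 - i - 12j + 16k = qp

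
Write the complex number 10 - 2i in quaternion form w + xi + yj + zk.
10 - 2i + 0j + 0k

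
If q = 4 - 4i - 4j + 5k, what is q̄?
4 + 4i + 4j - 5k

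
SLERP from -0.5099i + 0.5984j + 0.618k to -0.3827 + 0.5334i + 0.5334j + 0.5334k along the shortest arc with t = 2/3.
-0.2934 + 0.1972i + 0.6574j + 0.6655k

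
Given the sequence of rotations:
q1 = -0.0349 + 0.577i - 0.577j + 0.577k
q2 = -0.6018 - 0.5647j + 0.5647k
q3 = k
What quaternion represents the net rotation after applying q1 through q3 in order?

q2 · q1 = -0.6307 - 0.3472i + 0.6928j - 0.0411k
q3 · q2 · q1 = 0.0411 - 0.6928i - 0.3472j - 0.6307k
0.0411 - 0.6928i - 0.3472j - 0.6307k


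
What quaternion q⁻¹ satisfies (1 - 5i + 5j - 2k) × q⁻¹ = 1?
0.0182 + 0.0909i - 0.0909j + 0.0364k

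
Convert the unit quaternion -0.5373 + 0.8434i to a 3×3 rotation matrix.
[[1, 0, 0], [0, -0.4226, 0.9063], [0, -0.9063, -0.4226]]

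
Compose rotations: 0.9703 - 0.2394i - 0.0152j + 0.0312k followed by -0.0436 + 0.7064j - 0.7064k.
-0.0095 + 0.0217i + 0.8552j - 0.5177k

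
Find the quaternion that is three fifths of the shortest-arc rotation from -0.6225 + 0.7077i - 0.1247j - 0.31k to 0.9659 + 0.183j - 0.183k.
-0.9286 + 0.3244i - 0.179j - 0.0202k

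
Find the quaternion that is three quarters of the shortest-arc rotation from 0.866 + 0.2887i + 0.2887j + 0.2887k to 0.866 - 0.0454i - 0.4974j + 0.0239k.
0.9423 + 0.0465i - 0.3155j + 0.102k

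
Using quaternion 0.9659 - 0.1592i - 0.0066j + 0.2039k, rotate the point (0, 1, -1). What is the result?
(-0.314, 0.561, -1.259)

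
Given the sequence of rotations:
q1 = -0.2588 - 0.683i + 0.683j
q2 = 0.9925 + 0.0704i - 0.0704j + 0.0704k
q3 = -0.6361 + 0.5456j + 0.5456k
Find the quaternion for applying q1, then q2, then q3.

q2 · q1 = -0.1607 - 0.7442i + 0.648j - 0.0182k
q3 · q2 · q1 = -0.2414 + 0.1099i - 0.9059j + 0.3299k
-0.2414 + 0.1099i - 0.9059j + 0.3299k


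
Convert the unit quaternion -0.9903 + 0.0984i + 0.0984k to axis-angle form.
axis = (√2/2, 0, √2/2), θ = 344°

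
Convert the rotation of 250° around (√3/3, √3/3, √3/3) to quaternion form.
-0.5736 + 0.4729i + 0.4729j + 0.4729k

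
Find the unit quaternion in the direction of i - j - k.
0.5774i - 0.5774j - 0.5774k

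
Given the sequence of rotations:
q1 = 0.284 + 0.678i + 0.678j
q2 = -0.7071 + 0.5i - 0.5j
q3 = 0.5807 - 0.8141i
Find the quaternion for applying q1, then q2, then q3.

q2 · q1 = -0.2008 - 0.3374i - 0.6214j + 0.678k
q3 · q2 · q1 = -0.3913 - 0.0325i + 0.1911j + 0.8996k
-0.3913 - 0.0325i + 0.1911j + 0.8996k


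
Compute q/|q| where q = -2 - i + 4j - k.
-0.4264 - 0.2132i + 0.8528j - 0.2132k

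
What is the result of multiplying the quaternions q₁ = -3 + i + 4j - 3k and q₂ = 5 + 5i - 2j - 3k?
-21 - 28i + 14j - 28k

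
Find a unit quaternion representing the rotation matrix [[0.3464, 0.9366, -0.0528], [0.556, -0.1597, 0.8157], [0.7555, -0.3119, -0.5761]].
-0.3907 + 0.7215i + 0.5172j + 0.2435k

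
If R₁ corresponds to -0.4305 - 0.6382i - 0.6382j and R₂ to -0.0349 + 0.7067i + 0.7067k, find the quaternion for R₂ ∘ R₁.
0.466 + 0.1691i - 0.4287j - 0.7553k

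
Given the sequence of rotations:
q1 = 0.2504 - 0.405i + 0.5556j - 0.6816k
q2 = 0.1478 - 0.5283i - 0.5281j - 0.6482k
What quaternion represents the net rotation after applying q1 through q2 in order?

q2 · q1 = -0.3254 + 0.5279i - 0.1477j - 0.7705k
-0.3254 + 0.5279i - 0.1477j - 0.7705k


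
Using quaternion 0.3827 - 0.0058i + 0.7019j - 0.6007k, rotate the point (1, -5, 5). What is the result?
(-0.244, -6.053, 3.781)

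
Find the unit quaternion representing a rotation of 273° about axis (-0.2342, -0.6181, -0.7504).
-0.7254 - 0.1612i - 0.4255j - 0.5165k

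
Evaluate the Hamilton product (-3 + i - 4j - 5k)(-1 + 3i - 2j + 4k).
12 - 36i - 9j + 3k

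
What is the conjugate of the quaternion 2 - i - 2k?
2 + i + 2k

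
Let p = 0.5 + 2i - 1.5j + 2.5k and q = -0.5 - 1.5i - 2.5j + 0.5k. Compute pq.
-2.25 + 3.75i - 5.25j - 8.25k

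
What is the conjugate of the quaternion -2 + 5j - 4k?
-2 - 5j + 4k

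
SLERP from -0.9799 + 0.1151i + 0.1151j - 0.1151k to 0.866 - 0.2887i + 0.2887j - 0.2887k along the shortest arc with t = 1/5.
-0.9867 + 0.1557i + 0.0328j - 0.0328k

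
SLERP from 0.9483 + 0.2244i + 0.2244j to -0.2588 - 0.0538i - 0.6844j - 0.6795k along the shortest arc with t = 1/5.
0.8908 + 0.2089i + 0.3663j + 0.1695k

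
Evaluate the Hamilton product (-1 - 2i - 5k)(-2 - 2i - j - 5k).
-27 + i + j + 17k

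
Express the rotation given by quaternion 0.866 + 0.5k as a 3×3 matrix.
[[0.5, -0.866, 0], [0.866, 0.5, 0], [0, 0, 1]]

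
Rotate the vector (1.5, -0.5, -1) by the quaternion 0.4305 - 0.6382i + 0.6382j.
(0.136, -1.864, 0.08)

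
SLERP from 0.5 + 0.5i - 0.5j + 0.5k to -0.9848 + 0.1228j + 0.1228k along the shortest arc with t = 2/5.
0.8039 + 0.3401i - 0.3979j + 0.2823k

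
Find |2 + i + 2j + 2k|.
√13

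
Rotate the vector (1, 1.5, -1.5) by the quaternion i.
(1, -1.5, 1.5)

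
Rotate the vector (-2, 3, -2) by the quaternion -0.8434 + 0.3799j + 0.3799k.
(2.359, 2.838, -1.838)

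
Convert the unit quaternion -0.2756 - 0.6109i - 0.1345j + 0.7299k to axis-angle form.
axis = (-0.6355, -0.1399, 0.7593), θ = 212°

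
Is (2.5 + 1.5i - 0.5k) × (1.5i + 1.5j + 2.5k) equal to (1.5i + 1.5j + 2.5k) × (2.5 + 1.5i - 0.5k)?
No: pq = -1 + 4.5i - 0.75j + 8.5k ≠ -1 + 3i + 8.25j + 4k = qp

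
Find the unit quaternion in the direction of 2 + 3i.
0.5547 + 0.8321i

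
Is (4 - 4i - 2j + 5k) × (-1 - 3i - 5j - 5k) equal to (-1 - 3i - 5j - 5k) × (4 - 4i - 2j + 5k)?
No: pq = -1 + 27i - 53j - 11k ≠ -1 - 43i + 17j - 39k = qp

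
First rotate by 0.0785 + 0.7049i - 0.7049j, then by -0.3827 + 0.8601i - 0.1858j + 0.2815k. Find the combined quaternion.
-0.7673 - 0.0038i + 0.4536j - 0.4532k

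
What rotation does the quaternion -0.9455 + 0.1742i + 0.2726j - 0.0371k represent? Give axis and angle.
axis = (0.535, 0.8372, -0.1139), θ = 322°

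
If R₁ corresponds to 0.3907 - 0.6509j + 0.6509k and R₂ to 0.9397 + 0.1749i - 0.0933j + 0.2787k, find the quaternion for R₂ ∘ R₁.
0.125 + 0.189i - 0.7619j + 0.6067k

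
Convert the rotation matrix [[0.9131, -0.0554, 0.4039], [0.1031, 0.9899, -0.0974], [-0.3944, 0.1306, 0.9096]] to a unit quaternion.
0.9763 + 0.0584i + 0.2044j + 0.0406k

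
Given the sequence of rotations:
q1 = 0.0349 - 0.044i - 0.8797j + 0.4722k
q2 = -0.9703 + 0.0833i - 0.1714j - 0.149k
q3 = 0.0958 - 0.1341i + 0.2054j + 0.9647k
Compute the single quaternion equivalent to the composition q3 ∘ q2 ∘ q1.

q2 · q1 = -0.1106 - 0.1664i + 0.8148j - 0.5442k
q3 · q2 · q1 = 0.3247 - 0.8989i - 0.1782j - 0.2339k
0.3247 - 0.8989i - 0.1782j - 0.2339k


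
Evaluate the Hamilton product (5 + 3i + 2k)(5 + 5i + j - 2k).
14 + 38i + 21j + 3k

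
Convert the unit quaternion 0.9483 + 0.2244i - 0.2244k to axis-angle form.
axis = (√2/2, 0, -√2/2), θ = 37°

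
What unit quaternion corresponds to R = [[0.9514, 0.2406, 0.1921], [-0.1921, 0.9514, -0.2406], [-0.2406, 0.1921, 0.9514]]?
0.9816 + 0.1102i + 0.1102j - 0.1102k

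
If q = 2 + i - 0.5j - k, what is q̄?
2 - i + 0.5j + k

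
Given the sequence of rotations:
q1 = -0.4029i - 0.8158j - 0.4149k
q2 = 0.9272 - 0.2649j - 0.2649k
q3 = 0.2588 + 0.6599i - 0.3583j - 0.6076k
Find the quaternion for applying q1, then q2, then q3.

q2 · q1 = -0.326 - 0.4798i - 0.6497j - 0.4914k
q3 · q2 · q1 = -0.2991 - 0.558i + 0.5645j - 0.5297k
-0.2991 - 0.558i + 0.5645j - 0.5297k


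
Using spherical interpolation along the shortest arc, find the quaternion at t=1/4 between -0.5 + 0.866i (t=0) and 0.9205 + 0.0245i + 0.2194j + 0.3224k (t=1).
-0.6956 + 0.7084i - 0.0673j - 0.0988k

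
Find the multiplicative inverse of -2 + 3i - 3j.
-0.0909 - 0.1364i + 0.1364j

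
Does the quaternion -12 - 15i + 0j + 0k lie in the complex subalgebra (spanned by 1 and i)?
Yes. The quaternion -12 - 15i has j- and k-coefficients y = z = 0, so it lies in the complex subalgebra spanned by 1 and i.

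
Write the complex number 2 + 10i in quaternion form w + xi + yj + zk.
2 + 10i + 0j + 0k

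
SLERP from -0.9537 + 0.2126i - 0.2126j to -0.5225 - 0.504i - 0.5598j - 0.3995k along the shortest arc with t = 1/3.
-0.9116 - 0.0409i - 0.3776j - 0.1572k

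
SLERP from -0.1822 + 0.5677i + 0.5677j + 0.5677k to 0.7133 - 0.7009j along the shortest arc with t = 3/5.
-0.565 + 0.2639i + 0.7359j + 0.2639k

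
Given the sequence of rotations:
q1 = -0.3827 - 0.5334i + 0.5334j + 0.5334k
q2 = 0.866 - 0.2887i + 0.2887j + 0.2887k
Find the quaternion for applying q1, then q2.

q2 · q1 = -0.7934 - 0.3514i + 0.3514j + 0.3514k
-0.7934 - 0.3514i + 0.3514j + 0.3514k


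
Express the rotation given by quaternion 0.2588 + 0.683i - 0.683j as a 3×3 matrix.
[[0.067, -0.933, -0.3535], [-0.933, 0.067, -0.3535], [0.3535, 0.3535, -0.866]]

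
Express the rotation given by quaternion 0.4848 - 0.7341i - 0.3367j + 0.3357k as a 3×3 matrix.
[[0.5479, 0.1688, -0.8193], [0.8198, -0.3032, 0.4857], [-0.1664, -0.9378, -0.3045]]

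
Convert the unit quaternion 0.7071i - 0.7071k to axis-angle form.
axis = (√2/2, 0, -√2/2), θ = π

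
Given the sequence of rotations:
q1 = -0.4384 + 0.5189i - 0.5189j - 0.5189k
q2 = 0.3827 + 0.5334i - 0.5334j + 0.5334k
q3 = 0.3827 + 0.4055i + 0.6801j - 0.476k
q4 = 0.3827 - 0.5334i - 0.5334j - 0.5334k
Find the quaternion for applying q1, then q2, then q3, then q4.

q2 · q1 = -0.4446 + 0.5183i + 0.5888j - 0.4324k
q3 · q2 · q1 = -0.9866 + 0.0043i - 0.1484j - 0.0676k
q4 · q3 · q2 · q1 = -0.4905 + 0.4848i + 0.4311j + 0.5818k
-0.4905 + 0.4848i + 0.4311j + 0.5818k


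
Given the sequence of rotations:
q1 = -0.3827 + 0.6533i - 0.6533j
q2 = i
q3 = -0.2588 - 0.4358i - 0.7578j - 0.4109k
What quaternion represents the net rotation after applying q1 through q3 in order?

q2 · q1 = -0.6533 - 0.3827i - 0.6533k
q3 · q2 · q1 = -0.2661 + 0.8788i + 0.3676j + 0.1475k
-0.2661 + 0.8788i + 0.3676j + 0.1475k


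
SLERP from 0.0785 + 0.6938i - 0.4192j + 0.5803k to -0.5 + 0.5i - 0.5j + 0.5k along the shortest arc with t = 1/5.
-0.0423 + 0.6754i - 0.4503j + 0.5824k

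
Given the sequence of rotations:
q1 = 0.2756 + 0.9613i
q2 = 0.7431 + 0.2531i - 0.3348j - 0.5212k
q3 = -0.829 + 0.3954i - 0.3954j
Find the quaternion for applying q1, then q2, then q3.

q2 · q1 = -0.0385 + 0.7841i - 0.5933j + 0.1782k
q3 · q2 · q1 = -0.5127 - 0.7357i + 0.4366j - 0.0723k
-0.5127 - 0.7357i + 0.4366j - 0.0723k


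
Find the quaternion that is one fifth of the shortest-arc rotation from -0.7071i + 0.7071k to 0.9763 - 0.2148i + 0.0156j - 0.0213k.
0.2787 - 0.7119i + 0.0045j + 0.6445k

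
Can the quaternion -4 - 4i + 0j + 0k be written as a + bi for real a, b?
Yes. The quaternion -4 - 4i has j- and k-coefficients y = z = 0, so it lies in the complex subalgebra spanned by 1 and i.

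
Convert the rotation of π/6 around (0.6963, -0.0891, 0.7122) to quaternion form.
0.9659 + 0.1802i - 0.0231j + 0.1843k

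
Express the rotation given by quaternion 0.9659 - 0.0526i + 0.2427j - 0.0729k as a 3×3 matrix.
[[0.8716, 0.1153, 0.4765], [-0.1664, 0.9838, 0.0662], [-0.4612, -0.137, 0.8767]]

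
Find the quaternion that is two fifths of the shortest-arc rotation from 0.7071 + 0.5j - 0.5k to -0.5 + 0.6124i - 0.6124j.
0.6815 - 0.2719i + 0.5968j - 0.3249k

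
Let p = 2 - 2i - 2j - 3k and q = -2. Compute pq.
-4 + 4i + 4j + 6k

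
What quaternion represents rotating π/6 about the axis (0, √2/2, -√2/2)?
0.9659 + 0.183j - 0.183k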